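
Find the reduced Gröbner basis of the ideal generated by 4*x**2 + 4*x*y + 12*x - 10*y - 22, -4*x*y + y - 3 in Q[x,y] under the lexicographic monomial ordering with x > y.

G = {x + 3*y**2 + 29/4*y + 13/4, y**3 + 29/12*y**2 + 7/6*y - 1/4}

f_1 = 4*x**2 + 4*x*y + 12*x - 10*y - 22, LT = x**2.
f_2 = -4*x*y + y - 3, LT = x*y.

S(f_1,f_2): lcm = x**2*y. S = x*y**2 + 13/4*x*y - 3/4*x - 5/2*y**2 - 11/2*y.
  reduce S modulo (f_1, f_2):
  remainder -3/4*x - 9/4*y**2 - 87/16*y - 39/16 ≠ 0; add g_3 = -3/4*x - 9/4*y**2 - 87/16*y - 39/16 to the basis.

S(f_2,g_3): lcm = x*y. S = -3*y**3 - 29/4*y**2 - 7/2*y + 3/4.
  reduce S modulo (f_1, f_2, g_3):
  remainder -3*y**3 - 29/4*y**2 - 7/2*y + 3/4 ≠ 0; add g_4 = -3*y**3 - 29/4*y**2 - 7/2*y + 3/4 to the basis.

The other S-polynomials (S(f_1,g_3), S(f_1,g_4), S(f_2,g_4), S(g_3,g_4)) all reduce to 0 modulo the current basis, so we have a Gröbner basis.
Inter-reduce: drop elements whose leading term is divisible by another's, tail-reduce, and make monic.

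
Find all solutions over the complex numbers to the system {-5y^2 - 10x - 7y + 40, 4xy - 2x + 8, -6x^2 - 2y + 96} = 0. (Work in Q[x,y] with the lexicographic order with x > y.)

Compute a lex Gröbner basis by Buchberger's algorithm.
f_1 = -10x - 5y^2 - 7y + 40, LT = x.
f_2 = 4xy - 2x + 8, LT = xy.
f_3 = -6x^2 - 2y + 96, LT = x^2.

S(f_1,f_2): lcm = xy. S = 1/2x + 1/2y^3 + 7/10y^2 - 4y - 2.
  leading term x: subtract (-1/20)·f_1 from 1/2x + 1/2y^3 + 7/10y^2 - 4y - 2 → 1/2y^3 + 9/20y^2 - 87/20y
  leading term y^3: no divisor's leading term divides it; move 1/2y^3 to the remainder.
  leading term y^2: no divisor's leading term divides it; move 9/20y^2 to the remainder.
  leading term y: no divisor's leading term divides it; move -87/20y to the remainder.
  remainder 1/2y^3 + 9/20y^2 - 87/20y ≠ 0; add h_4 = 1/2y^3 + 9/20y^2 - 87/20y to the basis.

S(f_1,f_3): lcm = x^2. S = 1/2xy^2 + 7/10xy - 4x - 1/3y + 16.
  leading term xy^2: subtract (-1/20y^2)·f_1 from 1/2xy^2 + 7/10xy - 4x - 1/3y + 16 → 7/10xy - 4x - 1/4y^4 - 7/20y^3 + 2y^2 - 1/3y + 16
  leading term xy: subtract (-7/100y)·f_1 from 7/10xy - 4x - 1/4y^4 - 7/20y^3 + 2y^2 - 1/3y + 16 → -4x - 1/4y^4 - 7/10y^3 + 151/100y^2 + 37/15y + 16
  leading term x: subtract (2/5)·f_1 from -4x - 1/4y^4 - 7/10y^3 + 151/100y^2 + 37/15y + 16 → -1/4y^4 - 7/10y^3 + 351/100y^2 + 79/15y
  leading term y^4: subtract (-1/2y)·h_4 from -1/4y^4 - 7/10y^3 + 351/100y^2 + 79/15y → -19/40y^3 + 267/200y^2 + 79/15y
  leading term y^3: subtract (-19/20)·h_4 from -19/40y^3 + 267/200y^2 + 79/15y → 141/80y^2 + 1361/1200y
  leading term y^2: no divisor's leading term divides it; move 141/80y^2 to the remainder.
  leading term y: no divisor's leading term divides it; move 1361/1200y to the remainder.
  remainder 141/80y^2 + 1361/1200y ≠ 0; add h_5 = 141/80y^2 + 1361/1200y to the basis.

S(f_2,f_3): lcm = x^2y. S = -1/2x^2 + 2x - 1/3y^2 + 16y.
  leading term x^2: subtract (1/20x)·f_1 from -1/2x^2 + 2x - 1/3y^2 + 16y → 1/4xy^2 + 7/20xy - 1/3y^2 + 16y
  leading term xy^2: subtract (-1/40y^2)·f_1 from 1/4xy^2 + 7/20xy - 1/3y^2 + 16y → 7/20xy - 1/8y^4 - 7/40y^3 + 2/3y^2 + 16y
  leading term xy: subtract (-7/200y)·f_1 from 7/20xy - 1/8y^4 - 7/40y^3 + 2/3y^2 + 16y → -1/8y^4 - 7/20y^3 + 253/600y^2 + 87/5y
  leading term y^4: subtract (-1/4y)·h_4 from -1/8y^4 - 7/20y^3 + 253/600y^2 + 87/5y → -19/80y^3 - 799/1200y^2 + 87/5y
  leading term y^3: subtract (-19/40)·h_4 from -19/80y^3 - 799/1200y^2 + 87/5y → -217/480y^2 + 12267/800y
  leading term y^2: subtract (-217/846)·h_5 from -217/480y^2 + 12267/800y → 198277/12690y
  leading term y: no divisor's leading term divides it; move 198277/12690y to the remainder.
  remainder 198277/12690y ≠ 0; add h_6 = 198277/12690y to the basis.

S(f_1,h_4): leading monomials are coprime, so the S-polynomial reduces to 0 (Buchberger's first criterion).
S(f_2,h_4): lcm = xy^3. S = -7/5xy^2 + 87/10xy + 2y^2.
  leading term xy^2: subtract (7/50y^2)·f_1 from -7/5xy^2 + 87/10xy + 2y^2 → 87/10xy + 7/10y^4 + 49/50y^3 - 18/5y^2
  leading term xy: subtract (-87/100y)·f_1 from 87/10xy + 7/10y^4 + 49/50y^3 - 18/5y^2 → 7/10y^4 - 337/100y^3 - 969/100y^2 + 174/5y
  leading term y^4: subtract (7/5y)·h_4 from 7/10y^4 - 337/100y^3 - 969/100y^2 + 174/5y → -4y^3 - 18/5y^2 + 174/5y
  leading term y^3: subtract (-8)·h_4 from -4y^3 - 18/5y^2 + 174/5y → 0
  remainder 0.

S(f_3,h_4): leading monomials are coprime, so the S-polynomial reduces to 0 (Buchberger's first criterion).
S(f_1,h_5): leading monomials are coprime, so the S-polynomial reduces to 0 (Buchberger's first criterion).
S(f_2,h_5): lcm = xy^2. S = -4837/4230xy + 2y.
  leading term xy: subtract (4837/42300y)·f_1 from -4837/4230xy + 2y → 4837/8460y^3 + 33859/42300y^2 - 5444/2115y
  leading term y^3: subtract (4837/4230)·h_4 from 4837/8460y^3 + 33859/42300y^2 - 5444/2115y → 4837/16920y^2 + 203059/84600y
  leading term y^2: subtract (9674/59643)·h_5 from 4837/16920y^2 + 203059/84600y → 396554/178929y
  leading term y: subtract (20/141)·h_6 from 396554/178929y → 0
  remainder 0.

S(f_3,h_5): leading monomials are coprime, so the S-polynomial reduces to 0 (Buchberger's first criterion).
S(h_4,h_5): lcm = y^3. S = 217/846y^2 - 87/10y.
  leading term y^2: subtract (8680/59643)·h_5 from 217/846y^2 - 87/10y → -1586216/178929y
  leading term y: subtract (-80/141)·h_6 from -1586216/178929y → 0
  remainder 0.

S(f_1,h_6): leading monomials are coprime, so the S-polynomial reduces to 0 (Buchberger's first criterion).
S(f_2,h_6): lcm = xy. S = -1/2x + 2.
  leading term x: subtract (1/20)·f_1 from -1/2x + 2 → 1/4y^2 + 7/20y
  leading term y^2: subtract (20/141)·h_5 from 1/4y^2 + 7/20y → 80/423y
  leading term y: subtract (2400/198277)·h_6 from 80/423y → 0
  remainder 0.

S(f_3,h_6): leading monomials are coprime, so the S-polynomial reduces to 0 (Buchberger's first criterion).
S(h_4,h_6): lcm = y^3. S = 9/10y^2 - 87/10y.
  leading term y^2: subtract (24/47)·h_5 from 9/10y^2 - 87/10y → -10903/1175y
  leading term y: subtract (-588762/991385)·h_6 from -10903/1175y → 0
  remainder 0.

S(h_5,h_6): lcm = y^2. S = 1361/2115y.
  leading term y: subtract (8166/198277)·h_6 from 1361/2115y → 0
  remainder 0.

Every S-polynomial of the final basis reduces to 0, so we have a Gröbner basis.
Inter-reduce: drop elements whose leading term is divisible by another's, tail-reduce, and make monic.
Reduced Gröbner basis: {x - 4, y}.

From the last basis element, y = 0, so y takes values in {0}. Each choice, substituted upward through the basis, yields the corresponding point(s) of the solution set.
  y = 0: the earlier basis element becomes x - 4 = 0, giving x = 4 — point (4, 0).
Check: every point annihilates each of the original generators.

{(4, 0)}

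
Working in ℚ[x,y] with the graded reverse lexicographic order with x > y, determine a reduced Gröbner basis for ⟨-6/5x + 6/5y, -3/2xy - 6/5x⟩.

G = {y² + ⅘y, x - y}

f_1 = -6/5x + 6/5y, LT = x.
f_2 = -3/2xy - 6/5x, LT = xy.

S(f_1,f_2): lcm = xy. S = -y² - ⅘x.
  reduce S modulo (f_1, f_2):
  remainder -y² - ⅘y ≠ 0; add g_3 = -y² - ⅘y to the basis.

The other S-polynomials (S(f_1,g_3), S(f_2,g_3)) all reduce to 0 modulo the current basis, so we have a Gröbner basis.
Inter-reduce: drop elements whose leading term is divisible by another's, tail-reduce, and make monic.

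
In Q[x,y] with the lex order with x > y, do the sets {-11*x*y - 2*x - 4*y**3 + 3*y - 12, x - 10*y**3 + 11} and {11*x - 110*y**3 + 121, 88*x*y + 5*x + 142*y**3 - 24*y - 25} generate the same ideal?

Two ideals are equal iff their reduced Gröbner bases coincide (the reduced basis is unique for a fixed ordering).
Buchberger on the first generating set:
f_1 = -11*x*y - 2*x - 4*y**3 + 3*y - 12, LT = x*y.
f_2 = x - 10*y**3 + 11, LT = x.

S(f_1,f_2): lcm = x*y. S = 2/11*x + 10*y**4 + 4/11*y**3 - 124/11*y + 12/11.
  leading term x: subtract (2/11)·f_2 from 2/11*x + 10*y**4 + 4/11*y**3 - 124/11*y + 12/11 → 10*y**4 + 24/11*y**3 - 124/11*y - 10/11
  leading term y**4: no divisor's leading term divides it; move 10*y**4 to the remainder.
  leading term y**3: no divisor's leading term divides it; move 24/11*y**3 to the remainder.
  leading term y: no divisor's leading term divides it; move -124/11*y to the remainder.
  leading term 1: no divisor's leading term divides it; move -10/11 to the remainder.
  remainder 10*y**4 + 24/11*y**3 - 124/11*y - 10/11 ≠ 0; add g_3 = 10*y**4 + 24/11*y**3 - 124/11*y - 10/11 to the basis.

The other S-polynomials (S(f_1,g_3), S(f_2,g_3)) all reduce to 0 modulo the current basis, so we have a Gröbner basis.
Inter-reduce: drop elements whose leading term is divisible by another's, tail-reduce, and make monic.
Reduced Gröbner basis: {x - 10*y**3 + 11, y**4 + 12/55*y**3 - 62/55*y - 1/11}.

Buchberger on the second generating set:
h_1 = 11*x - 110*y**3 + 121, LT = x.
h_2 = 88*x*y + 5*x + 142*y**3 - 24*y - 25, LT = x*y.

S(h_1,h_2): lcm = x*y. S = -5/88*x - 10*y**4 - 71/44*y**3 + 124/11*y + 25/88.
  leading term x: subtract (-5/968)·h_1 from -5/88*x - 10*y**4 - 71/44*y**3 + 124/11*y + 25/88 → -10*y**4 - 24/11*y**3 + 124/11*y + 10/11
  leading term y**4: no divisor's leading term divides it; move -10*y**4 to the remainder.
  leading term y**3: no divisor's leading term divides it; move -24/11*y**3 to the remainder.
  leading term y: no divisor's leading term divides it; move 124/11*y to the remainder.
  leading term 1: no divisor's leading term divides it; move 10/11 to the remainder.
  remainder -10*y**4 - 24/11*y**3 + 124/11*y + 10/11 ≠ 0; add k_3 = -10*y**4 - 24/11*y**3 + 124/11*y + 10/11 to the basis.

The other S-polynomials (S(h_1,k_3), S(h_2,k_3)) all reduce to 0 modulo the current basis, so we have a Gröbner basis.
Inter-reduce: drop elements whose leading term is divisible by another's, tail-reduce, and make monic.
Reduced Gröbner basis: {x - 10*y**3 + 11, y**4 + 12/55*y**3 - 62/55*y - 1/11}.

These coincide, so the ideals are equal.

Yes, the ideals are equal.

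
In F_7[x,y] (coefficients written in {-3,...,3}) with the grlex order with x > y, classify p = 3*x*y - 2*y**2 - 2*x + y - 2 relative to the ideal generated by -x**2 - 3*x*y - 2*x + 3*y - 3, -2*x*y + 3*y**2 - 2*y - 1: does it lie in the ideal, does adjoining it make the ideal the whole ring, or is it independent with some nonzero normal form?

First compute the reduced Gröbner basis of I by Buchberger's algorithm.
f_1 = -x**2 - 3*x*y - 2*x + 3*y - 3, LT = x**2.
f_2 = -2*x*y + 3*y**2 - 2*y - 1, LT = x*y.

S(f_1,f_2): lcm = x**2*y. S = x*y**2 + x*y - 3*y**2 + 3*x + 3*y.
  leading term x*y**2: subtract (3*y)·f_2 from x*y**2 + x*y - 3*y**2 + 3*x + 3*y → -2*y**3 + x*y + 3*y**2 + 3*x - y
  leading term y**3: no divisor's leading term divides it; move -2*y**3 to the remainder.
  leading term x*y: subtract (3)·f_2 from x*y + 3*y**2 + 3*x - y → y**2 + 3*x - 2*y + 3
  leading term y**2: no divisor's leading term divides it; move y**2 to the remainder.
  leading term x: no divisor's leading term divides it; move 3*x to the remainder.
  leading term y: no divisor's leading term divides it; move -2*y to the remainder.
  leading term 1: no divisor's leading term divides it; move 3 to the remainder.
  remainder -2*y**3 + y**2 + 3*x - 2*y + 3 ≠ 0; add h_3 = -2*y**3 + y**2 + 3*x - 2*y + 3 to the basis.

The other S-polynomials (S(f_1,h_3), S(f_2,h_3)) all reduce to 0 modulo the current basis, so we have a Gröbner basis.
Inter-reduce: drop elements whose leading term is divisible by another's, tail-reduce, and make monic.
Reduced Gröbner basis: {y**3 + 3*y**2 + 2*x + y + 2, x**2 + y**2 + 2*x + y - 2, x*y + 2*y**2 + y - 3}.
Label its elements g_1 = y**3 + 3*y**2 + 2*x + y + 2, g_2 = x**2 + y**2 + 2*x + y - 2, g_3 = x*y + 2*y**2 + y - 3.

Reduce p = 3*x*y - 2*y**2 - 2*x + y - 2 modulo G:
  leading term x*y: subtract (3)·g_3 from 3*x*y - 2*y**2 - 2*x + y - 2 → -y**2 - 2*x - 2*y
  leading term y**2: no divisor's leading term divides it; move -y**2 to the remainder.
  leading term x: no divisor's leading term divides it; move -2*x to the remainder.
  leading term y: no divisor's leading term divides it; move -2*y to the remainder.
  normal form = -y**2 - 2*x - 2*y.
The normal form is nonzero, so p ∉ I. Since p minus its normal form lies in I, I + (p) = I + (r) where r = -y**2 - 2*x - 2*y; decide whether this ideal is the whole ring.
Run Buchberger on G together with r (pairs among the g_i already reduce to 0 since G is a Gröbner basis):
g_1 = y**3 + 3*y**2 + 2*x + y + 2, LT = y**3.
g_2 = x**2 + y**2 + 2*x + y - 2, LT = x**2.
g_3 = x*y + 2*y**2 + y - 3, LT = x*y.
r = -y**2 - 2*x - 2*y, LT = y**2.

S(g_1,r): lcm = y**3. S = -2*x*y + y**2 + 2*x + y + 2.
  leading term x*y: subtract (-2)·g_3 from -2*x*y + y**2 + 2*x + y + 2 → -2*y**2 + 2*x + 3*y + 3
  leading term y**2: subtract (2)·r from -2*y**2 + 2*x + 3*y + 3 → -x + 3
  leading term x: no divisor's leading term divides it; move -x to the remainder.
  leading term 1: no divisor's leading term divides it; move 3 to the remainder.
  remainder -x + 3 ≠ 0; add m_5 = -x + 3 to the basis.

S(g_3,r): lcm = x*y**2. S = 2*y**3 - 2*x**2 - 2*x*y + y**2 - 3*y.
  leading term y**3: subtract (2)·g_1 from 2*y**3 - 2*x**2 - 2*x*y + y**2 - 3*y → -2*x**2 - 2*x*y + 2*y**2 + 3*x + 2*y + 3
  leading term x**2: subtract (-2)·g_2 from -2*x**2 - 2*x*y + 2*y**2 + 3*x + 2*y + 3 → -2*x*y - 3*y**2 - 3*y - 1
  leading term x*y: subtract (-2)·g_3 from -2*x*y - 3*y**2 - 3*y - 1 → y**2 - y
  leading term y**2: subtract (-1)·r from y**2 - y → -2*x - 3*y
  leading term x: subtract (2)·m_5 from -2*x - 3*y → -3*y + 1
  leading term y: no divisor's leading term divides it; move -3*y to the remainder.
  leading term 1: no divisor's leading term divides it; move 1 to the remainder.
  remainder -3*y + 1 ≠ 0; add m_6 = -3*y + 1 to the basis.

S(g_2,m_5): lcm = x**2. S = y**2 - 2*x + y - 2.
  leading term y**2: subtract (-1)·r from y**2 - 2*x + y - 2 → 3*x - y - 2
  leading term x: subtract (-3)·m_5 from 3*x - y - 2 → -y
  leading term y: subtract (-2)·m_6 from -y → 2
  leading term 1: no divisor's leading term divides it; move 2 to the remainder.
  remainder 2 ≠ 0; add m_7 = 2 to the basis.

The other S-polynomials (S(g_1,g_2), S(g_1,g_3), S(g_2,g_3), S(g_2,r), S(g_1,m_5), S(g_3,m_5), S(r,m_5), S(g_1,m_6), S(g_2,m_6), S(g_3,m_6), S(r,m_6), S(m_5,m_6), S(g_1,m_7), S(g_2,m_7), S(g_3,m_7), S(r,m_7), S(m_5,m_7), S(m_6,m_7)) all reduce to 0 modulo the current basis, so we have a Gröbner basis.
Inter-reduce: drop elements whose leading term is divisible by another's, tail-reduce, and make monic.
Reduced Gröbner basis: {1}.
The reduced Gröbner basis of I + (p) is {1}: the ideal is the whole ring, so the enlarged system has no common solution — adjoining p is inconsistent.

Adjoining 3*x*y - 2*y**2 - 2*x + y - 2 makes the ideal the whole ring: the system is inconsistent.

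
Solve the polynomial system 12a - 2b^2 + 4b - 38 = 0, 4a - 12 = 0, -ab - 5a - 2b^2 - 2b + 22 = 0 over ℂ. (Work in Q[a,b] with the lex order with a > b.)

{(3, 1)}

Compute a lex Gröbner basis by Buchberger's algorithm.
f_1 = 12a - 2b^2 + 4b - 38, LT = a.
f_2 = 4a - 12, LT = a.
f_3 = -ab - 5a - 2b^2 - 2b + 22, LT = ab.

S(f_1,f_2): lcm = a. S = -1/6b^2 + 1/3b - 1/6.
  leading term b^2: no divisor's leading term divides it; move -1/6b^2 to the remainder.
  leading term b: no divisor's leading term divides it; move 1/3b to the remainder.
  leading term 1: no divisor's leading term divides it; move -1/6 to the remainder.
  remainder -1/6b^2 + 1/3b - 1/6 ≠ 0; add h_4 = -1/6b^2 + 1/3b - 1/6 to the basis.

S(f_1,f_3): lcm = ab. S = -5a - 1/6b^3 - 5/3b^2 - 31/6b + 22.
  leading term a: subtract (-5/12)·f_1 from -5a - 1/6b^3 - 5/3b^2 - 31/6b + 22 → -1/6b^3 - 5/2b^2 - 7/2b + 37/6
  leading term b^3: subtract (b)·h_4 from -1/6b^3 - 5/2b^2 - 7/2b + 37/6 → -17/6b^2 - 10/3b + 37/6
  leading term b^2: subtract (17)·h_4 from -17/6b^2 - 10/3b + 37/6 → -9b + 9
  leading term b: no divisor's leading term divides it; move -9b to the remainder.
  leading term 1: no divisor's leading term divides it; move 9 to the remainder.
  remainder -9b + 9 ≠ 0; add h_5 = -9b + 9 to the basis.

S(f_2,f_3): lcm = ab. S = -5a - 2b^2 - 5b + 22.
  leading term a: subtract (-5/12)·f_1 from -5a - 2b^2 - 5b + 22 → -17/6b^2 - 10/3b + 37/6
  leading term b^2: subtract (17)·h_4 from -17/6b^2 - 10/3b + 37/6 → -9b + 9
  leading term b: subtract (1)·h_5 from -9b + 9 → 0
  remainder 0.

S(f_1,h_4): leading monomials are coprime, so the S-polynomial reduces to 0 (Buchberger's first criterion).
S(f_2,h_4): leading monomials are coprime, so the S-polynomial reduces to 0 (Buchberger's first criterion).
S(f_3,h_4): lcm = ab^2. S = 7ab - a + 2b^3 + 2b^2 - 22b.
  leading term ab: subtract (7/12b)·f_1 from 7ab - a + 2b^3 + 2b^2 - 22b → -a + 19/6b^3 - 1/3b^2 + 1/6b
  leading term a: subtract (-1/12)·f_1 from -a + 19/6b^3 - 1/3b^2 + 1/6b → 19/6b^3 - 1/2b^2 + 1/2b - 19/6
  leading term b^3: subtract (-19b)·h_4 from 19/6b^3 - 1/2b^2 + 1/2b - 19/6 → 35/6b^2 - 8/3b - 19/6
  leading term b^2: subtract (-35)·h_4 from 35/6b^2 - 8/3b - 19/6 → 9b - 9
  leading term b: subtract (-1)·h_5 from 9b - 9 → 0
  remainder 0.

S(f_1,h_5): leading monomials are coprime, so the S-polynomial reduces to 0 (Buchberger's first criterion).
S(f_2,h_5): leading monomials are coprime, so the S-polynomial reduces to 0 (Buchberger's first criterion).
S(f_3,h_5): lcm = ab. S = 6a + 2b^2 + 2b - 22.
  leading term a: subtract (1/2)·f_1 from 6a + 2b^2 + 2b - 22 → 3b^2 - 3
  leading term b^2: subtract (-18)·h_4 from 3b^2 - 3 → 6b - 6
  leading term b: subtract (-2/3)·h_5 from 6b - 6 → 0
  remainder 0.

S(h_4,h_5): lcm = b^2. S = -b + 1.
  leading term b: subtract (1/9)·h_5 from -b + 1 → 0
  remainder 0.

Every S-polynomial of the final basis reduces to 0, so we have a Gröbner basis.
Inter-reduce: drop elements whose leading term is divisible by another's, tail-reduce, and make monic.
Reduced Gröbner basis: {a - 3, b - 1}.

A lex Gröbner basis eliminates variables successively. Here b - 1 depends only on b, with roots {1}; lifting each root through the earlier basis elements recovers the full solutions.
  b = 1: the earlier basis element becomes a - 3 = 0, giving a = 3 — point (3, 1).
Substituting each solution back into the original system confirms all equations vanish.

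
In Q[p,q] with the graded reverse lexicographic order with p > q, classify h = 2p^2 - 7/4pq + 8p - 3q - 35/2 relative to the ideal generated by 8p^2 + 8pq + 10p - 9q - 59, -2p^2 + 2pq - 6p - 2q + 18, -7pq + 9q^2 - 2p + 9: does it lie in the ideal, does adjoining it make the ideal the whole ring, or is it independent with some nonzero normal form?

First compute the reduced Gröbner basis of I by Buchberger's algorithm.
f_1 = 8p^2 + 8pq + 10p - 9q - 59, LT = p^2.
f_2 = -2p^2 + 2pq - 6p - 2q + 18, LT = p^2.
f_3 = -7pq + 9q^2 - 2p + 9, LT = pq.

S(f_1,f_2): lcm = p^2. S = 2pq - 7/4p - 17/8q + 13/8.
  leading term pq: subtract (-2/7)·f_3 from 2pq - 7/4p - 17/8q + 13/8 → 18/7q^2 - 65/28p - 17/8q + 235/56
  leading term q^2: no divisor's leading term divides it; move 18/7q^2 to the remainder.
  leading term p: no divisor's leading term divides it; move -65/28p to the remainder.
  leading term q: no divisor's leading term divides it; move -17/8q to the remainder.
  leading term 1: no divisor's leading term divides it; move 235/56 to the remainder.
  remainder 18/7q^2 - 65/28p - 17/8q + 235/56 ≠ 0; add k_4 = 18/7q^2 - 65/28p - 17/8q + 235/56 to the basis.

S(f_1,f_3): lcm = p^2q. S = 16/7pq^2 - 2/7p^2 + 5/4pq - 9/8q^2 + 9/7p - 59/8q.
  leading term pq^2: subtract (-16/49q)·f_3 from 16/7pq^2 - 2/7p^2 + 5/4pq - 9/8q^2 + 9/7p - 59/8q → 144/49q^3 - 2/7p^2 + 117/196pq - 9/8q^2 + 9/7p - 1739/392q
  leading term q^3: subtract (8/7q)·k_4 from 144/49q^3 - 2/7p^2 + 117/196pq - 9/8q^2 + 9/7p - 1739/392q → -2/7p^2 + 13/4pq + 73/56q^2 + 9/7p - 517/56q
  leading term p^2: subtract (-1/28)·f_1 from -2/7p^2 + 13/4pq + 73/56q^2 + 9/7p - 517/56q → 99/28pq + 73/56q^2 + 23/14p - 535/56q - 59/28
  leading term pq: subtract (-99/196)·f_3 from 99/28pq + 73/56q^2 + 23/14p - 535/56q - 59/28 → 2293/392q^2 + 31/49p - 535/56q + 239/98
  leading term q^2: subtract (2293/1008)·k_4 from 2293/392q^2 + 31/49p - 535/56q + 239/98 → 23843/4032p - 5437/1152q - 57313/8064
  leading term p: no divisor's leading term divides it; move 23843/4032p to the remainder.
  leading term q: no divisor's leading term divides it; move -5437/1152q to the remainder.
  leading term 1: no divisor's leading term divides it; move -57313/8064 to the remainder.
  remainder 23843/4032p - 5437/1152q - 57313/8064 ≠ 0; add k_5 = 23843/4032p - 5437/1152q - 57313/8064 to the basis.

S(f_3,k_4): lcm = pq^2. S = -9/7q^3 + 65/72p^2 + 1121/1008pq - 235/144p - 9/7q.
  leading term q^3: subtract (-1/2q)·k_4 from -9/7q^3 + 65/72p^2 + 1121/1008pq - 235/144p - 9/7q → 65/72p^2 - 7/144pq - 17/16q^2 - 235/144p + 13/16q
  leading term p^2: subtract (65/576)·f_1 from 65/72p^2 - 7/144pq - 17/16q^2 - 235/144p + 13/16q → -137/144pq - 17/16q^2 - 265/96p + 117/64q + 3835/576
  leading term pq: subtract (137/1008)·f_3 from -137/144pq - 17/16q^2 - 265/96p + 117/64q + 3835/576 → -16/7q^2 - 5017/2016p + 117/64q + 21913/4032
  leading term q^2: subtract (-8/9)·k_4 from -16/7q^2 - 5017/2016p + 117/64q + 21913/4032 → -437/96p - 35/576q + 5279/576
  leading term p: subtract (-18354/23843)·k_5 from -437/96p - 35/576q + 5279/576 → -25364927/6866784q + 25364927/6866784
  leading term q: no divisor's leading term divides it; move -25364927/6866784q to the remainder.
  leading term 1: no divisor's leading term divides it; move 25364927/6866784 to the remainder.
  remainder -25364927/6866784q + 25364927/6866784 ≠ 0; add k_6 = -25364927/6866784q + 25364927/6866784 to the basis.

The other S-polynomials (S(f_2,f_3), S(f_1,k_4), S(f_2,k_4), S(f_1,k_5), S(f_2,k_5), S(f_3,k_5), S(k_4,k_5), S(f_1,k_6), S(f_2,k_6), S(f_3,k_6), S(k_4,k_6), S(k_5,k_6)) all reduce to 0 modulo the current basis, so we have a Gröbner basis.
Inter-reduce: drop elements whose leading term is divisible by another's, tail-reduce, and make monic.
Reduced Gröbner basis: {p - 2, q - 1}.
Label its elements g_1 = p - 2, g_2 = q - 1.

Reduce h = 2p^2 - 7/4pq + 8p - 3q - 35/2 modulo G:
  leading term p^2: subtract (2p)·g_1 from 2p^2 - 7/4pq + 8p - 3q - 35/2 → -7/4pq + 12p - 3q - 35/2
  leading term pq: subtract (-7/4q)·g_1 from -7/4pq + 12p - 3q - 35/2 → 12p - 13/2q - 35/2
  leading term p: subtract (12)·g_1 from 12p - 13/2q - 35/2 → -13/2q + 13/2
  leading term q: subtract (-13/2)·g_2 from -13/2q + 13/2 → 0
  normal form = 0.
Since the normal form is 0, h ∈ I.

The remainder on division by a Gröbner basis is unique — it is the normal form.

2p^2 - 7/4pq + 8p - 3q - 35/2 lies in I (it reduces to 0).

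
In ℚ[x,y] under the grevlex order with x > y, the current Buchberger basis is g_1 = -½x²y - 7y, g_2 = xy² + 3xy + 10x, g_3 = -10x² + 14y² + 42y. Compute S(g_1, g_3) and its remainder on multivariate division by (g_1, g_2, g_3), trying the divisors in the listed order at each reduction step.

lcm(LM(g_1), LM(g_3)) = x²y.
S = (lcm/LT(g_1))·g_1 − (lcm/LT(g_3))·g_3 = 7/5y³ + 21/5y² + 14y.
Reduce S modulo (g_1, g_2, g_3) in that order:
  leading term y³: no divisor's leading term divides it; move 7/5y³ to the remainder.
  leading term y²: no divisor's leading term divides it; move 21/5y² to the remainder.
  leading term y: no divisor's leading term divides it; move 14y to the remainder.
The remainder 7/5y³ + 21/5y² + 14y is nonzero, so it would be added as the next basis element.

S(g_1, g_3) = 7/5y³ + 21/5y² + 14y; remainder on division = 7/5y³ + 21/5y² + 14y.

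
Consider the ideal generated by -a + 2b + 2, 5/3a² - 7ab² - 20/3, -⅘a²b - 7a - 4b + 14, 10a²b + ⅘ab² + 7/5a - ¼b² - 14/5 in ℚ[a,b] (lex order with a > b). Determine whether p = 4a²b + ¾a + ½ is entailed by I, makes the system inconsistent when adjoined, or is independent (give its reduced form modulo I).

Adjoining 4a²b + ¾a + ½ makes the ideal the whole ring: the system is inconsistent.

First compute the reduced Gröbner basis of I by Buchberger's algorithm.
f_1 = -a + 2b + 2, LT = a.
f_2 = 5/3a² - 7ab² - 20/3, LT = a².
f_3 = -⅘a²b - 7a - 4b + 14, LT = a²b.
f_4 = 10a²b + ⅘ab² + 7/5a - ¼b² - 14/5, LT = a²b.

S(f_1,f_2): lcm = a². S = 21/5ab² - 2ab - 2a + 4.
  leading term ab²: subtract (-21/5b²)·f_1 from 21/5ab² - 2ab - 2a + 4 → -2ab - 2a + 42/5b³ + 42/5b² + 4
  leading term ab: subtract (2b)·f_1 from -2ab - 2a + 42/5b³ + 42/5b² + 4 → -2a + 42/5b³ + 22/5b² - 4b + 4
  leading term a: subtract (2)·f_1 from -2a + 42/5b³ + 22/5b² - 4b + 4 → 42/5b³ + 22/5b² - 8b
  leading term b³: no divisor's leading term divides it; move 42/5b³ to the remainder.
  leading term b²: no divisor's leading term divides it; move 22/5b² to the remainder.
  leading term b: no divisor's leading term divides it; move -8b to the remainder.
  remainder 42/5b³ + 22/5b² - 8b ≠ 0; add h_5 = 42/5b³ + 22/5b² - 8b to the basis.

S(f_1,f_3): lcm = a²b. S = -2ab² - 2ab - 35/4a - 5b + 35/2.
  leading term ab²: subtract (2b²)·f_1 from -2ab² - 2ab - 35/4a - 5b + 35/2 → -2ab - 35/4a - 4b³ - 4b² - 5b + 35/2
  leading term ab: subtract (2b)·f_1 from -2ab - 35/4a - 4b³ - 4b² - 5b + 35/2 → -35/4a - 4b³ - 8b² - 9b + 35/2
  leading term a: subtract (35/4)·f_1 from -35/4a - 4b³ - 8b² - 9b + 35/2 → -4b³ - 8b² - 53/2b
  leading term b³: subtract (-10/21)·h_5 from -4b³ - 8b² - 53/2b → -124/21b² - 1273/42b
  leading term b²: no divisor's leading term divides it; move -124/21b² to the remainder.
  leading term b: no divisor's leading term divides it; move -1273/42b to the remainder.
  remainder -124/21b² - 1273/42b ≠ 0; add h_6 = -124/21b² - 1273/42b to the basis.

S(f_1,f_4): lcm = a²b. S = -52/25ab² - 2ab - 7/50a + 1/40b² + 7/25.
  leading term ab²: subtract (52/25b²)·f_1 from -52/25ab² - 2ab - 7/50a + 1/40b² + 7/25 → -2ab - 7/50a - 104/25b³ - 827/200b² + 7/25
  leading term ab: subtract (2b)·f_1 from -2ab - 7/50a - 104/25b³ - 827/200b² + 7/25 → -7/50a - 104/25b³ - 1627/200b² - 4b + 7/25
  leading term a: subtract (7/50)·f_1 from -7/50a - 104/25b³ - 1627/200b² - 4b + 7/25 → -104/25b³ - 1627/200b² - 107/25b
  leading term b³: subtract (-52/105)·h_5 from -104/25b³ - 1627/200b² - 107/25b → -5003/840b² - 4327/525b
  leading term b²: subtract (5003/4960)·h_6 from -5003/840b² - 4327/525b → 1107587/49600b
  leading term b: no divisor's leading term divides it; move 1107587/49600b to the remainder.
  remainder 1107587/49600b ≠ 0; add h_7 = 1107587/49600b to the basis.

The other S-polynomials (S(f_2,f_3), S(f_2,f_4), S(f_3,f_4), S(f_1,h_5), S(f_2,h_5), S(f_3,h_5), S(f_4,h_5), S(f_1,h_6), S(f_2,h_6), S(f_3,h_6), S(f_4,h_6), S(h_5,h_6), S(f_1,h_7), S(f_2,h_7), S(f_3,h_7), S(f_4,h_7), S(h_5,h_7), S(h_6,h_7)) all reduce to 0 modulo the current basis, so we have a Gröbner basis.
Inter-reduce: drop elements whose leading term is divisible by another's, tail-reduce, and make monic.
Reduced Gröbner basis: {a - 2, b}.
Label its elements g_1 = a - 2, g_2 = b.

Reduce p = 4a²b + ¾a + ½ modulo G:
  leading term a²b: subtract (4ab)·g_1 from 4a²b + ¾a + ½ → 8ab + ¾a + ½
  leading term ab: subtract (8b)·g_1 from 8ab + ¾a + ½ → ¾a + 16b + ½
  leading term a: subtract (¾)·g_1 from ¾a + 16b + ½ → 16b + 2
  leading term b: subtract (16)·g_2 from 16b + 2 → 2
  leading term 1: no divisor's leading term divides it; move 2 to the remainder.
  normal form = 2.
The normal form is nonzero, so p ∉ I. Since p minus its normal form lies in I, I + (p) = I + (r) where r = 2; decide whether this ideal is the whole ring.
Here r = 2 is a nonzero constant, hence a unit: 1 ∈ I + (p), the Gröbner basis of I + (p) is {1}, and the enlarged system has no common solution — adjoining p is inconsistent.

Ideal membership is decidable via reduction modulo a Gröbner basis.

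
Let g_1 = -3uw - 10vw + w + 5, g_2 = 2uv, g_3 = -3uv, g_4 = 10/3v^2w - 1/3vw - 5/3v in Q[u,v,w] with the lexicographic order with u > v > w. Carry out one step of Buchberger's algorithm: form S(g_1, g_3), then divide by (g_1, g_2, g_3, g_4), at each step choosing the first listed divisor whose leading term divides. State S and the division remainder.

lcm(LM(g_1), LM(g_3)) = uvw.
S = (lcm/LT(g_1))·g_1 − (lcm/LT(g_3))·g_3 = 10/3v^2w - 1/3vw - 5/3v.
Reduce S modulo (g_1, g_2, g_3, g_4) in that order:
  leading term v^2w: subtract (1)·g_4 from 10/3v^2w - 1/3vw - 5/3v → 0
The remainder is 0, so this S-polynomial contributes no new basis element.

S(g_1, g_3) = 10/3v^2w - 1/3vw - 5/3v; remainder on division = 0.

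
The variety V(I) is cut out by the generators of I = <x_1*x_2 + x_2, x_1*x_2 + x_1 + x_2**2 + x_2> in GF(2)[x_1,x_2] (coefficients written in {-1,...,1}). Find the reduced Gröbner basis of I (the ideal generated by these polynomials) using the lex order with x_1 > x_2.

G = {x_1 + x_2**2, x_2**3 + x_2}

Buchberger's algorithm terminates because the ascending chain of leading-term ideals stabilizes.

f_1 = x_1*x_2 + x_2, LT = x_1*x_2.
f_2 = x_1*x_2 + x_1 + x_2**2 + x_2, LT = x_1*x_2.

S(f_1,f_2): lcm = x_1*x_2. S = x_1 + x_2**2.
  leading term x_1: no divisor's leading term divides it; move x_1 to the remainder.
  leading term x_2**2: no divisor's leading term divides it; move x_2**2 to the remainder.
  remainder x_1 + x_2**2 ≠ 0; add g_3 = x_1 + x_2**2 to the basis.

S(f_1,g_3): lcm = x_1*x_2. S = x_2**3 + x_2.
  leading term x_2**3: no divisor's leading term divides it; move x_2**3 to the remainder.
  leading term x_2: no divisor's leading term divides it; move x_2 to the remainder.
  remainder x_2**3 + x_2 ≠ 0; add g_4 = x_2**3 + x_2 to the basis.

The other S-polynomials (S(f_2,g_3), S(f_1,g_4), S(f_2,g_4), S(g_3,g_4)) all reduce to 0 modulo the current basis, so we have a Gröbner basis.
Inter-reduce: drop elements whose leading term is divisible by another's, tail-reduce, and make monic.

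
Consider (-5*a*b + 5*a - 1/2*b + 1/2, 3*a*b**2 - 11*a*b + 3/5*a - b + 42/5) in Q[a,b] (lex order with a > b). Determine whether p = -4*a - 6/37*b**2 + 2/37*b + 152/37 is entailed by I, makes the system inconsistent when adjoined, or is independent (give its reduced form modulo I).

First compute the reduced Gröbner basis of I by Buchberger's algorithm.
f_1 = -5*a*b + 5*a - 1/2*b + 1/2, LT = a*b.
f_2 = 3*a*b**2 - 11*a*b + 3/5*a - b + 42/5, LT = a*b**2.

S(f_1,f_2): lcm = a*b**2. S = 8/3*a*b - 1/5*a + 1/10*b**2 + 7/30*b - 14/5.
  leading term a*b: subtract (-8/15)·f_1 from 8/3*a*b - 1/5*a + 1/10*b**2 + 7/30*b - 14/5 → 37/15*a + 1/10*b**2 - 1/30*b - 38/15
  leading term a: no divisor's leading term divides it; move 37/15*a to the remainder.
  leading term b**2: no divisor's leading term divides it; move 1/10*b**2 to the remainder.
  leading term b: no divisor's leading term divides it; move -1/30*b to the remainder.
  leading term 1: no divisor's leading term divides it; move -38/15 to the remainder.
  remainder 37/15*a + 1/10*b**2 - 1/30*b - 38/15 ≠ 0; add h_3 = 37/15*a + 1/10*b**2 - 1/30*b - 38/15 to the basis.

S(f_1,h_3): lcm = a*b. S = -a - 3/74*b**3 + 1/74*b**2 + 417/370*b - 1/10.
  leading term a: subtract (-15/37)·h_3 from -a - 3/74*b**3 + 1/74*b**2 + 417/370*b - 1/10 → -3/74*b**3 + 2/37*b**2 + 206/185*b - 417/370
  leading term b**3: no divisor's leading term divides it; move -3/74*b**3 to the remainder.
  leading term b**2: no divisor's leading term divides it; move 2/37*b**2 to the remainder.
  leading term b: no divisor's leading term divides it; move 206/185*b to the remainder.
  leading term 1: no divisor's leading term divides it; move -417/370 to the remainder.
  remainder -3/74*b**3 + 2/37*b**2 + 206/185*b - 417/370 ≠ 0; add h_4 = -3/74*b**3 + 2/37*b**2 + 206/185*b - 417/370 to the basis.

S(f_2,h_3): lcm = a*b**2. S = -11/3*a*b + 1/5*a - 3/74*b**4 + 1/74*b**3 + 38/37*b**2 - 1/3*b + 14/5.
  leading term a*b: subtract (11/15)·f_1 from -11/3*a*b + 1/5*a - 3/74*b**4 + 1/74*b**3 + 38/37*b**2 - 1/3*b + 14/5 → -52/15*a - 3/74*b**4 + 1/74*b**3 + 38/37*b**2 + 1/30*b + 73/30
  leading term a: subtract (-52/37)·h_3 from -52/15*a - 3/74*b**4 + 1/74*b**3 + 38/37*b**2 + 1/30*b + 73/30 → -3/74*b**4 + 1/74*b**3 + 216/185*b**2 - 1/74*b - 417/370
  leading term b**4: subtract (b)·h_4 from -3/74*b**4 + 1/74*b**3 + 216/185*b**2 - 1/74*b - 417/370 → -3/74*b**3 + 2/37*b**2 + 206/185*b - 417/370
  leading term b**3: subtract (1)·h_4 from -3/74*b**3 + 2/37*b**2 + 206/185*b - 417/370 → 0
  remainder 0.

S(f_1,h_4): lcm = a*b**3. S = 1/3*a*b**2 + 412/15*a*b - 139/5*a + 1/10*b**3 - 1/10*b**2.
  leading term a*b**2: subtract (-1/15*b)·f_1 from 1/3*a*b**2 + 412/15*a*b - 139/5*a + 1/10*b**3 - 1/10*b**2 → 139/5*a*b - 139/5*a + 1/10*b**3 - 2/15*b**2 + 1/30*b
  leading term a*b: subtract (-139/25)·f_1 from 139/5*a*b - 139/5*a + 1/10*b**3 - 2/15*b**2 + 1/30*b → 1/10*b**3 - 2/15*b**2 - 206/75*b + 139/50
  leading term b**3: subtract (-37/15)·h_4 from 1/10*b**3 - 2/15*b**2 - 206/75*b + 139/50 → 0
  remainder 0.

S(f_2,h_4): lcm = a*b**3. S = -7/3*a*b**2 + 83/3*a*b - 139/5*a - 1/3*b**2 + 14/5*b.
  leading term a*b**2: subtract (7/15*b)·f_1 from -7/3*a*b**2 + 83/3*a*b - 139/5*a - 1/3*b**2 + 14/5*b → 76/3*a*b - 139/5*a - 1/10*b**2 + 77/30*b
  leading term a*b: subtract (-76/15)·f_1 from 76/3*a*b - 139/5*a - 1/10*b**2 + 77/30*b → -37/15*a - 1/10*b**2 + 1/30*b + 38/15
  leading term a: subtract (-1)·h_3 from -37/15*a - 1/10*b**2 + 1/30*b + 38/15 → 0
  remainder 0.

S(h_3,h_4): leading monomials are coprime, so the S-polynomial reduces to 0 (Buchberger's first criterion).
Every S-polynomial of the final basis reduces to 0, so we have a Gröbner basis.
Inter-reduce: drop elements whose leading term is divisible by another's, tail-reduce, and make monic.
Reduced Gröbner basis: {a + 3/74*b**2 - 1/74*b - 38/37, b**3 - 4/3*b**2 - 412/15*b + 139/5}.
Label its elements g_1 = a + 3/74*b**2 - 1/74*b - 38/37, g_2 = b**3 - 4/3*b**2 - 412/15*b + 139/5.

Reduce p = -4*a - 6/37*b**2 + 2/37*b + 152/37 modulo G:
  leading term a: subtract (-4)·g_1 from -4*a - 6/37*b**2 + 2/37*b + 152/37 → 0
  normal form = 0.
Since the normal form is 0, p ∈ I.

The remainder on division by a Gröbner basis is unique — it is the normal form.

-4*a - 6/37*b**2 + 2/37*b + 152/37 lies in I (it reduces to 0).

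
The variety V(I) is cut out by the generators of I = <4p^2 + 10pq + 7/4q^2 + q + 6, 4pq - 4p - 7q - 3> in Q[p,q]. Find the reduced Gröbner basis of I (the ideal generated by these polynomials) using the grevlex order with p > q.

f_1 = 4p^2 + 10pq + 7/4q^2 + q + 6, LT = p^2.
f_2 = 4pq - 4p - 7q - 3, LT = pq.

S(f_1,f_2): lcm = p^2q. S = 5/2pq^2 + 7/16q^3 + p^2 + 7/4pq + 1/4q^2 + 3/4p + 3/2q.
  leading term pq^2: subtract (5/8q)·f_2 from 5/2pq^2 + 7/16q^3 + p^2 + 7/4pq + 1/4q^2 + 3/4p + 3/2q → 7/16q^3 + p^2 + 17/4pq + 37/8q^2 + 3/4p + 27/8q
  leading term q^3: no divisor's leading term divides it; move 7/16q^3 to the remainder.
  leading term p^2: subtract (1/4)·f_1 from p^2 + 17/4pq + 37/8q^2 + 3/4p + 27/8q → 7/4pq + 67/16q^2 + 3/4p + 25/8q - 3/2
  leading term pq: subtract (7/16)·f_2 from 7/4pq + 67/16q^2 + 3/4p + 25/8q - 3/2 → 67/16q^2 + 5/2p + 99/16q - 3/16
  leading term q^2: no divisor's leading term divides it; move 67/16q^2 to the remainder.
  leading term p: no divisor's leading term divides it; move 5/2p to the remainder.
  leading term q: no divisor's leading term divides it; move 99/16q to the remainder.
  leading term 1: no divisor's leading term divides it; move -3/16 to the remainder.
  remainder 7/16q^3 + 67/16q^2 + 5/2p + 99/16q - 3/16 ≠ 0; add g_3 = 7/16q^3 + 67/16q^2 + 5/2p + 99/16q - 3/16 to the basis.

The other S-polynomials (S(f_1,g_3), S(f_2,g_3)) all reduce to 0 modulo the current basis, so we have a Gröbner basis.

G = {q^3 + 67/7q^2 + 40/7p + 99/7q - 3/7, p^2 + 7/16q^2 + 5/2p + 37/8q + 27/8, pq - p - 7/4q - 3/4}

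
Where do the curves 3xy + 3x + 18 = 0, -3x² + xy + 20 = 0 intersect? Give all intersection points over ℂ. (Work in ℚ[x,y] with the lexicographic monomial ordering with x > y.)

{(2, -4), (-7/3, 11/7)}

Compute a lex Gröbner basis by Buchberger's algorithm.
f_1 = 3xy + 3x + 18, LT = xy.
f_2 = -3x² + xy + 20, LT = x².

S(f_1,f_2): lcm = x²y. S = x² + ⅓xy² + 6x + 20/3y.
  reduce S modulo (f_1, f_2):
  remainder 6x + 14/3y + 20/3 ≠ 0; add h_3 = 6x + 14/3y + 20/3 to the basis.

S(f_1,h_3): lcm = xy. S = x - 7/9y² - 10/9y + 6.
  reduce S modulo (f_1, f_2, h_3):
  remainder -7/9y² - 17/9y + 44/9 ≠ 0; add h_4 = -7/9y² - 17/9y + 44/9 to the basis.

The other S-polynomials (S(f_2,h_3), S(f_1,h_4), S(f_2,h_4), S(h_3,h_4)) all reduce to 0 modulo the current basis, so we have a Gröbner basis.
Inter-reduce: drop elements whose leading term is divisible by another's, tail-reduce, and make monic.
Reduced Gröbner basis: {x + 7/9y + 10/9, y² + 17/7y - 44/7}.

A lex Gröbner basis eliminates variables successively. Here y² + 17/7y - 44/7 depends only on y, with roots {-4, 11/7}; lifting each root through the earlier basis elements recovers the full solutions.
  y = -4: the earlier basis element becomes x - 2 = 0, giving x = 2 — point (2, -4).
  y = 11/7: the earlier basis element becomes x + 7/3 = 0, giving x = -7/3 — point (-7/3, 11/7).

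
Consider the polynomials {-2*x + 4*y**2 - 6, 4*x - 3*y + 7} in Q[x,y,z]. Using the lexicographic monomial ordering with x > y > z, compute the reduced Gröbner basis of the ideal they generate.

G = {x - 3/4*y + 7/4, y**2 - 3/8*y - 5/8}

Buchberger's algorithm terminates because the ascending chain of leading-term ideals stabilizes.

f_1 = -2*x + 4*y**2 - 6, LT = x.
f_2 = 4*x - 3*y + 7, LT = x.

S(f_1,f_2): lcm = x. S = -2*y**2 + 3/4*y + 5/4.
  leading term y**2: no divisor's leading term divides it; move -2*y**2 to the remainder.
  leading term y: no divisor's leading term divides it; move 3/4*y to the remainder.
  leading term 1: no divisor's leading term divides it; move 5/4 to the remainder.
  remainder -2*y**2 + 3/4*y + 5/4 ≠ 0; add g_3 = -2*y**2 + 3/4*y + 5/4 to the basis.

The other S-polynomials (S(f_1,g_3), S(f_2,g_3)) all reduce to 0 modulo the current basis, so we have a Gröbner basis.
Inter-reduce: drop elements whose leading term is divisible by another's, tail-reduce, and make monic.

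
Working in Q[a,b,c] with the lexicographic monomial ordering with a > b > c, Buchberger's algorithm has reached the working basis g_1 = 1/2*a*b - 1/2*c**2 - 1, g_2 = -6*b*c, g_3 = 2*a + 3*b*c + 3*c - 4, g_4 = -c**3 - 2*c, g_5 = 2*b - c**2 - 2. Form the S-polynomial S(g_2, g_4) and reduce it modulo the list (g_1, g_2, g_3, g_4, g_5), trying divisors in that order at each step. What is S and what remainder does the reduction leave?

S(g_2, g_4) = -2*b*c; remainder on division = 0.

lcm(LM(g_2), LM(g_4)) = b*c**3.
S = (lcm/LT(g_2))·g_2 − (lcm/LT(g_4))·g_4 = -2*b*c.
Reduce S modulo (g_1, g_2, g_3, g_4, g_5) in that order:
  leading term b*c: subtract (1/3)·g_2 from -2*b*c → 0
The remainder is 0, so this S-polynomial contributes no new basis element.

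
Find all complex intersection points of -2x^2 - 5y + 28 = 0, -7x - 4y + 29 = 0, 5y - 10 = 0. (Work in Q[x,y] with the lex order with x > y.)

Compute a lex Gröbner basis by Buchberger's algorithm.
f_1 = -2x^2 - 5y + 28, LT = x^2.
f_2 = -7x - 4y + 29, LT = x.
f_3 = 5y - 10, LT = y.

The S-polynomials (S(f_1,f_2), S(f_1,f_3), S(f_2,f_3)) all reduce to 0 modulo the current basis, so we have a Gröbner basis.
Inter-reduce: drop elements whose leading term is divisible by another's, tail-reduce, and make monic.
Reduced Gröbner basis: {x - 3, y - 2}.

A lex Gröbner basis eliminates variables successively. Here y - 2 depends only on y, with roots {2}; lifting each root through the earlier basis elements recovers the full solutions.
  y = 2: the earlier basis element becomes x - 3 = 0, giving x = 3 — point (3, 2).
A lex Gröbner basis triangularizes the system, enabling back-substitution.

{(3, 2)}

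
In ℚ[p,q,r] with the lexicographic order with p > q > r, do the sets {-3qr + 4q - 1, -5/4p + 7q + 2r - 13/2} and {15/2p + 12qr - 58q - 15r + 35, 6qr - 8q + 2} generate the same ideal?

For a fixed monomial order, each ideal has a unique reduced Gröbner basis; comparing bases decides equality.
Buchberger on the first generating set:
f_1 = -3qr + 4q - 1, LT = qr.
f_2 = -5/4p + 7q + 2r - 13/2, LT = p.

The S-polynomials (S(f_1,f_2)) all reduce to 0 modulo the current basis, so we have a Gröbner basis.
Inter-reduce: drop elements whose leading term is divisible by another's, tail-reduce, and make monic.
Reduced Gröbner basis: {p - 28/5q - 8/5r + 26/5, qr - 4/3q + ⅓}.

Buchberger on the second generating set:
h_1 = 15/2p + 12qr - 58q - 15r + 35, LT = p.
h_2 = 6qr - 8q + 2, LT = qr.

The S-polynomials (S(h_1,h_2)) all reduce to 0 modulo the current basis, so we have a Gröbner basis.
Inter-reduce: drop elements whose leading term is divisible by another's, tail-reduce, and make monic.
Reduced Gröbner basis: {p - 28/5q - 2r + 62/15, qr - 4/3q + ⅓}.

These differ, so the ideals are not equal.

No, the ideals differ.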